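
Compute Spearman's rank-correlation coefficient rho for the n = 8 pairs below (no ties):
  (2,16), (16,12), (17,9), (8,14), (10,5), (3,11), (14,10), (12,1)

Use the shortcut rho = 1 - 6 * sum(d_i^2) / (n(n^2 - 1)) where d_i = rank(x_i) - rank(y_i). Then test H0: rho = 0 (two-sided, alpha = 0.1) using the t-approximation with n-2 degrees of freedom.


Step 1: Rank x and y separately (midranks; no ties here).
rank(x): 2->1, 16->7, 17->8, 8->3, 10->4, 3->2, 14->6, 12->5
rank(y): 16->8, 12->6, 9->3, 14->7, 5->2, 11->5, 10->4, 1->1
Step 2: d_i = R_x(i) - R_y(i); compute d_i^2.
  (1-8)^2=49, (7-6)^2=1, (8-3)^2=25, (3-7)^2=16, (4-2)^2=4, (2-5)^2=9, (6-4)^2=4, (5-1)^2=16
sum(d^2) = 124.
Step 3: rho = 1 - 6*124 / (8*(8^2 - 1)) = 1 - 744/504 = -0.476190.
Step 4: Under H0, t = rho * sqrt((n-2)/(1-rho^2)) = -1.3265 ~ t(6).
Step 5: Two-sided p-value from the t-distribution with 6 df = 0.232936.
Step 6: alpha = 0.1. fail to reject H0.

rho = -0.4762, p = 0.232936, fail to reject H0 at alpha = 0.1.


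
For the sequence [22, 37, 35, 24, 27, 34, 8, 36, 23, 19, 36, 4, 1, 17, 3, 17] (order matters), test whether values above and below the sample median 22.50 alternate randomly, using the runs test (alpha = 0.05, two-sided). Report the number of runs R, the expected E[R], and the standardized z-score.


Step 1: Compute median = 22.50; label A = above, B = below.
Labels in order: BAAAAABAABABBBBB  (n_A = 8, n_B = 8)
Step 2: Count runs R = 7.
Step 3: Under H0 (random ordering), E[R] = 2*n_A*n_B/(n_A+n_B) + 1 = 2*8*8/16 + 1 = 9.0000.
        Var[R] = 2*n_A*n_B*(2*n_A*n_B - n_A - n_B) / ((n_A+n_B)^2 * (n_A+n_B-1)) = 14336/3840 = 3.7333.
        SD[R] = 1.9322.
Step 4: Continuity-corrected z = (R + 0.5 - E[R]) / SD[R] = (7 + 0.5 - 9.0000) / 1.9322 = -0.7763.
Step 5: Two-sided p-value via normal approximation = 2*(1 - Phi(|z|)) = 0.437558.
Step 6: alpha = 0.05. fail to reject H0.

R = 7, z = -0.7763, p = 0.437558, fail to reject H0.


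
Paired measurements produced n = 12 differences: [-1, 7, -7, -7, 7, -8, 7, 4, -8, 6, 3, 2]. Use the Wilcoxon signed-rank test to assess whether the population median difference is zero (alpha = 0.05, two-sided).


Step 1: Drop any zero differences (none here) and take |d_i|.
|d| = [1, 7, 7, 7, 7, 8, 7, 4, 8, 6, 3, 2]
Step 2: Midrank |d_i| (ties get averaged ranks).
ranks: |1|->1, |7|->8, |7|->8, |7|->8, |7|->8, |8|->11.5, |7|->8, |4|->4, |8|->11.5, |6|->5, |3|->3, |2|->2
Step 3: Attach original signs; sum ranks with positive sign and with negative sign.
W+ = 8 + 8 + 8 + 4 + 5 + 3 + 2 = 38
W- = 1 + 8 + 8 + 11.5 + 11.5 = 40
(Check: W+ + W- = 78 should equal n(n+1)/2 = 78.)
Step 4: Test statistic W = min(W+, W-) = 38.
Step 5: Ties in |d|, so use the tie-corrected normal approximation.
        E[W] = n(n+1)/4 = 12*13/4 = 39.
        Tie groups: |d|=7 (t=5), |d|=8 (t=2); sum(t^3 - t) = 126.
        Var[W] = n(n+1)(2n+1)/24 - sum(t^3-t)/48 = 3900/24 - 126/48 = 159.875.
        z = (W - E[W]) / sqrt(Var[W]) = (38 - 39) / 12.6442 = -0.0791.
        Two-sided p = 2*Phi(z) = 0.936963.
Step 6: alpha = 0.05. fail to reject H0.

W+ = 38, W- = 40, W = min = 38, p = 0.936963, fail to reject H0.


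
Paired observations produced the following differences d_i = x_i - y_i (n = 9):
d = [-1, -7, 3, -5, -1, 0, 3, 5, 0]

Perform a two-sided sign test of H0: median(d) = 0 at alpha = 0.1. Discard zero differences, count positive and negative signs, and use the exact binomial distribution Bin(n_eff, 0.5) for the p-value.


Step 1: Discard zero differences. Original n = 9; n_eff = number of nonzero differences = 7.
Nonzero differences (with sign): -1, -7, +3, -5, -1, +3, +5
Step 2: Count signs: positive = 3, negative = 4.
Step 3: Under H0: P(positive) = 0.5, so the number of positives S ~ Bin(7, 0.5).
Step 4: Two-sided exact p-value = sum of Bin(7,0.5) probabilities at or below the observed probability = 1.000000.
Step 5: alpha = 0.1. fail to reject H0.

n_eff = 7, pos = 3, neg = 4, p = 1.000000, fail to reject H0.


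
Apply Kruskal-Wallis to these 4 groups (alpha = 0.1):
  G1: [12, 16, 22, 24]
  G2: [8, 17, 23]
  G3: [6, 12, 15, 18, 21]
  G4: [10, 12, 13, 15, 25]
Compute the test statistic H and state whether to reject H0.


Step 1: Combine all N = 17 observations and assign midranks.
sorted (value, group, rank): (6,G3,1), (8,G2,2), (10,G4,3), (12,G1,5), (12,G3,5), (12,G4,5), (13,G4,7), (15,G3,8.5), (15,G4,8.5), (16,G1,10), (17,G2,11), (18,G3,12), (21,G3,13), (22,G1,14), (23,G2,15), (24,G1,16), (25,G4,17)
Step 2: Sum ranks within each group.
R_1 = 45 (n_1 = 4)
R_2 = 28 (n_2 = 3)
R_3 = 39.5 (n_3 = 5)
R_4 = 40.5 (n_4 = 5)
Step 3: H = 12/(N(N+1)) * sum(R_i^2/n_i) - 3(N+1)
     = 12/(17*18) * (45^2/4 + 28^2/3 + 39.5^2/5 + 40.5^2/5) - 3*18
     = 0.039216 * 1407.68 - 54
     = 1.203268.
Step 4: Ties present; correction factor C = 1 - 30/(17^3 - 17) = 0.993873. Corrected H = 1.203268 / 0.993873 = 1.210686.
Step 5: Under H0, H ~ chi^2(3); p-value = 0.750442.
Step 6: alpha = 0.1. fail to reject H0.

H = 1.2107, df = 3, p = 0.750442, fail to reject H0.


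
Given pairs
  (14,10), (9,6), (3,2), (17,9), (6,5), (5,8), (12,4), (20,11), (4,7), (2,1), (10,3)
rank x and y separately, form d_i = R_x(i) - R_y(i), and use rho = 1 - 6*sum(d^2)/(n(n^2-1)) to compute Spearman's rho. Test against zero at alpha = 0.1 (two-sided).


Step 1: Rank x and y separately (midranks; no ties here).
rank(x): 14->9, 9->6, 3->2, 17->10, 6->5, 5->4, 12->8, 20->11, 4->3, 2->1, 10->7
rank(y): 10->10, 6->6, 2->2, 9->9, 5->5, 8->8, 4->4, 11->11, 7->7, 1->1, 3->3
Step 2: d_i = R_x(i) - R_y(i); compute d_i^2.
  (9-10)^2=1, (6-6)^2=0, (2-2)^2=0, (10-9)^2=1, (5-5)^2=0, (4-8)^2=16, (8-4)^2=16, (11-11)^2=0, (3-7)^2=16, (1-1)^2=0, (7-3)^2=16
sum(d^2) = 66.
Step 3: rho = 1 - 6*66 / (11*(11^2 - 1)) = 1 - 396/1320 = 0.700000.
Step 4: Under H0, t = rho * sqrt((n-2)/(1-rho^2)) = 2.9406 ~ t(9).
Step 5: Two-sided p-value from the t-distribution with 9 df = 0.016471.
Step 6: alpha = 0.1. reject H0.

rho = 0.7000, p = 0.016471, reject H0 at alpha = 0.1.


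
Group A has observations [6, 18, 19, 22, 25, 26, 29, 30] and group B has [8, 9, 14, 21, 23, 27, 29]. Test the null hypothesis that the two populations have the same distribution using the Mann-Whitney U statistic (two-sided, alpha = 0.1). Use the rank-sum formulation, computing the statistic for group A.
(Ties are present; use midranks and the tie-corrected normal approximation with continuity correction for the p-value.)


Step 1: Combine and sort all 15 observations; assign midranks.
sorted (value, group): (6,X), (8,Y), (9,Y), (14,Y), (18,X), (19,X), (21,Y), (22,X), (23,Y), (25,X), (26,X), (27,Y), (29,X), (29,Y), (30,X)
ranks: 6->1, 8->2, 9->3, 14->4, 18->5, 19->6, 21->7, 22->8, 23->9, 25->10, 26->11, 27->12, 29->13.5, 29->13.5, 30->15
Step 2: Rank sum for X: R1 = 1 + 5 + 6 + 8 + 10 + 11 + 13.5 + 15 = 69.5.
Step 3: U_X = R1 - n1(n1+1)/2 = 69.5 - 8*9/2 = 69.5 - 36 = 33.5.
       U_Y = n1*n2 - U_X = 56 - 33.5 = 22.5.
Step 4: Ties are present, so use the tie-corrected normal approximation (with continuity correction) for the p-value.
Step 5: p-value = 0.562485; compare to alpha = 0.1. fail to reject H0.

U_X = 33.5, p = 0.562485, fail to reject H0 at alpha = 0.1.


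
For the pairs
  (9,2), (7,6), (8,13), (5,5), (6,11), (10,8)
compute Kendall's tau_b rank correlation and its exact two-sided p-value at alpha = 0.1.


Step 1: Enumerate the 15 unordered pairs (i,j) with i<j and classify each by sign(x_j-x_i) * sign(y_j-y_i).
  (1,2):dx=-2,dy=+4->D; (1,3):dx=-1,dy=+11->D; (1,4):dx=-4,dy=+3->D; (1,5):dx=-3,dy=+9->D
  (1,6):dx=+1,dy=+6->C; (2,3):dx=+1,dy=+7->C; (2,4):dx=-2,dy=-1->C; (2,5):dx=-1,dy=+5->D
  (2,6):dx=+3,dy=+2->C; (3,4):dx=-3,dy=-8->C; (3,5):dx=-2,dy=-2->C; (3,6):dx=+2,dy=-5->D
  (4,5):dx=+1,dy=+6->C; (4,6):dx=+5,dy=+3->C; (5,6):dx=+4,dy=-3->D
Step 2: C = 8, D = 7, total pairs = 15.
Step 3: tau = (C - D)/(n(n-1)/2) = (8 - 7)/15 = 0.066667.
Step 4: Exact two-sided p-value (enumerate n! = 720 permutations of y under H0): p = 1.000000.
Step 5: alpha = 0.1. fail to reject H0.

tau_b = 0.0667 (C=8, D=7), p = 1.000000, fail to reject H0.


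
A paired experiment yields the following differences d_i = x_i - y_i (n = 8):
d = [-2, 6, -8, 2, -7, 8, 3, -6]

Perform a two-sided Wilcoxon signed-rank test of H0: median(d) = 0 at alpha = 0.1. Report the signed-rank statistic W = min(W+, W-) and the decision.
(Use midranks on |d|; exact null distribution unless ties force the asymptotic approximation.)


Step 1: Drop any zero differences (none here) and take |d_i|.
|d| = [2, 6, 8, 2, 7, 8, 3, 6]
Step 2: Midrank |d_i| (ties get averaged ranks).
ranks: |2|->1.5, |6|->4.5, |8|->7.5, |2|->1.5, |7|->6, |8|->7.5, |3|->3, |6|->4.5
Step 3: Attach original signs; sum ranks with positive sign and with negative sign.
W+ = 4.5 + 1.5 + 7.5 + 3 = 16.5
W- = 1.5 + 7.5 + 6 + 4.5 = 19.5
(Check: W+ + W- = 36 should equal n(n+1)/2 = 36.)
Step 4: Test statistic W = min(W+, W-) = 16.5.
Step 5: Ties in |d|, so use the tie-corrected normal approximation.
        E[W] = n(n+1)/4 = 8*9/4 = 18.
        Tie groups: |d|=2 (t=2), |d|=6 (t=2), |d|=8 (t=2); sum(t^3 - t) = 18.
        Var[W] = n(n+1)(2n+1)/24 - sum(t^3-t)/48 = 1224/24 - 18/48 = 50.625.
        z = (W - E[W]) / sqrt(Var[W]) = (16.5 - 18) / 7.1151 = -0.2108.
        Two-sided p = 2*Phi(z) = 0.833029.
Step 6: alpha = 0.1. fail to reject H0.

W+ = 16.5, W- = 19.5, W = min = 16.5, p = 0.833029, fail to reject H0.


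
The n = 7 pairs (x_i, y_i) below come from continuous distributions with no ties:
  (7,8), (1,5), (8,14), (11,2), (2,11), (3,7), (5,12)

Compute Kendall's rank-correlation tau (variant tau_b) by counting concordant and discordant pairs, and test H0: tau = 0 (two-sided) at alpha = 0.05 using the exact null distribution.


Step 1: Enumerate the 21 unordered pairs (i,j) with i<j and classify each by sign(x_j-x_i) * sign(y_j-y_i).
  (1,2):dx=-6,dy=-3->C; (1,3):dx=+1,dy=+6->C; (1,4):dx=+4,dy=-6->D; (1,5):dx=-5,dy=+3->D
  (1,6):dx=-4,dy=-1->C; (1,7):dx=-2,dy=+4->D; (2,3):dx=+7,dy=+9->C; (2,4):dx=+10,dy=-3->D
  (2,5):dx=+1,dy=+6->C; (2,6):dx=+2,dy=+2->C; (2,7):dx=+4,dy=+7->C; (3,4):dx=+3,dy=-12->D
  (3,5):dx=-6,dy=-3->C; (3,6):dx=-5,dy=-7->C; (3,7):dx=-3,dy=-2->C; (4,5):dx=-9,dy=+9->D
  (4,6):dx=-8,dy=+5->D; (4,7):dx=-6,dy=+10->D; (5,6):dx=+1,dy=-4->D; (5,7):dx=+3,dy=+1->C
  (6,7):dx=+2,dy=+5->C
Step 2: C = 12, D = 9, total pairs = 21.
Step 3: tau = (C - D)/(n(n-1)/2) = (12 - 9)/21 = 0.142857.
Step 4: Exact two-sided p-value (enumerate n! = 5040 permutations of y under H0): p = 0.772619.
Step 5: alpha = 0.05. fail to reject H0.

tau_b = 0.1429 (C=12, D=9), p = 0.772619, fail to reject H0.


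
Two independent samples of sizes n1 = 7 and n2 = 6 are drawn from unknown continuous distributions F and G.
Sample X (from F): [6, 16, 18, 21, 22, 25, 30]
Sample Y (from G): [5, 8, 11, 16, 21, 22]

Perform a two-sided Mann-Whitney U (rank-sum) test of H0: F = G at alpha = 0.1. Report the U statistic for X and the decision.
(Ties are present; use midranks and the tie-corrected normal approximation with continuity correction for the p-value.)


Step 1: Combine and sort all 13 observations; assign midranks.
sorted (value, group): (5,Y), (6,X), (8,Y), (11,Y), (16,X), (16,Y), (18,X), (21,X), (21,Y), (22,X), (22,Y), (25,X), (30,X)
ranks: 5->1, 6->2, 8->3, 11->4, 16->5.5, 16->5.5, 18->7, 21->8.5, 21->8.5, 22->10.5, 22->10.5, 25->12, 30->13
Step 2: Rank sum for X: R1 = 2 + 5.5 + 7 + 8.5 + 10.5 + 12 + 13 = 58.5.
Step 3: U_X = R1 - n1(n1+1)/2 = 58.5 - 7*8/2 = 58.5 - 28 = 30.5.
       U_Y = n1*n2 - U_X = 42 - 30.5 = 11.5.
Step 4: Ties are present, so use the tie-corrected normal approximation (with continuity correction) for the p-value.
Step 5: p-value = 0.196688; compare to alpha = 0.1. fail to reject H0.

U_X = 30.5, p = 0.196688, fail to reject H0 at alpha = 0.1.


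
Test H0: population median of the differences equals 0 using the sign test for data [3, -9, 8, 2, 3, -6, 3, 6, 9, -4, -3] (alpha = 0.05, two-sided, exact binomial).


Step 1: Discard zero differences. Original n = 11; n_eff = number of nonzero differences = 11.
Nonzero differences (with sign): +3, -9, +8, +2, +3, -6, +3, +6, +9, -4, -3
Step 2: Count signs: positive = 7, negative = 4.
Step 3: Under H0: P(positive) = 0.5, so the number of positives S ~ Bin(11, 0.5).
Step 4: Two-sided exact p-value = sum of Bin(11,0.5) probabilities at or below the observed probability = 0.548828.
Step 5: alpha = 0.05. fail to reject H0.

n_eff = 11, pos = 7, neg = 4, p = 0.548828, fail to reject H0.


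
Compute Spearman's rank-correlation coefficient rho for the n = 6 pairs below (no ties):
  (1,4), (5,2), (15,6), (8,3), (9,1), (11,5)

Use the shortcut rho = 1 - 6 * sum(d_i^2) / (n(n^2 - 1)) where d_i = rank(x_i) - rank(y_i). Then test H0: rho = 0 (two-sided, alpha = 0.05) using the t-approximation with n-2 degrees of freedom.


Step 1: Rank x and y separately (midranks; no ties here).
rank(x): 1->1, 5->2, 15->6, 8->3, 9->4, 11->5
rank(y): 4->4, 2->2, 6->6, 3->3, 1->1, 5->5
Step 2: d_i = R_x(i) - R_y(i); compute d_i^2.
  (1-4)^2=9, (2-2)^2=0, (6-6)^2=0, (3-3)^2=0, (4-1)^2=9, (5-5)^2=0
sum(d^2) = 18.
Step 3: rho = 1 - 6*18 / (6*(6^2 - 1)) = 1 - 108/210 = 0.485714.
Step 4: Under H0, t = rho * sqrt((n-2)/(1-rho^2)) = 1.1113 ~ t(4).
Step 5: Two-sided p-value from the t-distribution with 4 df = 0.328723.
Step 6: alpha = 0.05. fail to reject H0.

rho = 0.4857, p = 0.328723, fail to reject H0 at alpha = 0.05.


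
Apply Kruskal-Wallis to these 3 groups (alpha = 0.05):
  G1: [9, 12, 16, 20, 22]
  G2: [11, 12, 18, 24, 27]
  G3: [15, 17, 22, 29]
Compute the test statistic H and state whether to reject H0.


Step 1: Combine all N = 14 observations and assign midranks.
sorted (value, group, rank): (9,G1,1), (11,G2,2), (12,G1,3.5), (12,G2,3.5), (15,G3,5), (16,G1,6), (17,G3,7), (18,G2,8), (20,G1,9), (22,G1,10.5), (22,G3,10.5), (24,G2,12), (27,G2,13), (29,G3,14)
Step 2: Sum ranks within each group.
R_1 = 30 (n_1 = 5)
R_2 = 38.5 (n_2 = 5)
R_3 = 36.5 (n_3 = 4)
Step 3: H = 12/(N(N+1)) * sum(R_i^2/n_i) - 3(N+1)
     = 12/(14*15) * (30^2/5 + 38.5^2/5 + 36.5^2/4) - 3*15
     = 0.057143 * 809.513 - 45
     = 1.257857.
Step 4: Ties present; correction factor C = 1 - 12/(14^3 - 14) = 0.995604. Corrected H = 1.257857 / 0.995604 = 1.263411.
Step 5: Under H0, H ~ chi^2(2); p-value = 0.531684.
Step 6: alpha = 0.05. fail to reject H0.

H = 1.2634, df = 2, p = 0.531684, fail to reject H0.


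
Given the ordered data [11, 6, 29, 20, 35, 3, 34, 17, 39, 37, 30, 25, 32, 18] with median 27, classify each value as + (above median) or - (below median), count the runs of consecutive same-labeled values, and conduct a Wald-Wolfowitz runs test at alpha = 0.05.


Step 1: Compute median = 27; label A = above, B = below.
Labels in order: BBABABABAAABAB  (n_A = 7, n_B = 7)
Step 2: Count runs R = 11.
Step 3: Under H0 (random ordering), E[R] = 2*n_A*n_B/(n_A+n_B) + 1 = 2*7*7/14 + 1 = 8.0000.
        Var[R] = 2*n_A*n_B*(2*n_A*n_B - n_A - n_B) / ((n_A+n_B)^2 * (n_A+n_B-1)) = 8232/2548 = 3.2308.
        SD[R] = 1.7974.
Step 4: Continuity-corrected z = (R - 0.5 - E[R]) / SD[R] = (11 - 0.5 - 8.0000) / 1.7974 = 1.3909.
Step 5: Two-sided p-value via normal approximation = 2*(1 - Phi(|z|)) = 0.164264.
Step 6: alpha = 0.05. fail to reject H0.

R = 11, z = 1.3909, p = 0.164264, fail to reject H0.


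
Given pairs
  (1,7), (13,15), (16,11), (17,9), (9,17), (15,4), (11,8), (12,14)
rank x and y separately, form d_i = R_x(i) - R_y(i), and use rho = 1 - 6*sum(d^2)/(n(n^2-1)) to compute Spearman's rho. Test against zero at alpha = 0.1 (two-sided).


Step 1: Rank x and y separately (midranks; no ties here).
rank(x): 1->1, 13->5, 16->7, 17->8, 9->2, 15->6, 11->3, 12->4
rank(y): 7->2, 15->7, 11->5, 9->4, 17->8, 4->1, 8->3, 14->6
Step 2: d_i = R_x(i) - R_y(i); compute d_i^2.
  (1-2)^2=1, (5-7)^2=4, (7-5)^2=4, (8-4)^2=16, (2-8)^2=36, (6-1)^2=25, (3-3)^2=0, (4-6)^2=4
sum(d^2) = 90.
Step 3: rho = 1 - 6*90 / (8*(8^2 - 1)) = 1 - 540/504 = -0.071429.
Step 4: Under H0, t = rho * sqrt((n-2)/(1-rho^2)) = -0.1754 ~ t(6).
Step 5: Two-sided p-value from the t-distribution with 6 df = 0.866526.
Step 6: alpha = 0.1. fail to reject H0.

rho = -0.0714, p = 0.866526, fail to reject H0 at alpha = 0.1.


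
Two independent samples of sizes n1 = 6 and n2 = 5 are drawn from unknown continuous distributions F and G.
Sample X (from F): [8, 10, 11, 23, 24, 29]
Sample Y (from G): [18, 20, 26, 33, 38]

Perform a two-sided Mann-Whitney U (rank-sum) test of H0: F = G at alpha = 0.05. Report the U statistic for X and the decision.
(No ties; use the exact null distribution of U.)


Step 1: Combine and sort all 11 observations; assign midranks.
sorted (value, group): (8,X), (10,X), (11,X), (18,Y), (20,Y), (23,X), (24,X), (26,Y), (29,X), (33,Y), (38,Y)
ranks: 8->1, 10->2, 11->3, 18->4, 20->5, 23->6, 24->7, 26->8, 29->9, 33->10, 38->11
Step 2: Rank sum for X: R1 = 1 + 2 + 3 + 6 + 7 + 9 = 28.
Step 3: U_X = R1 - n1(n1+1)/2 = 28 - 6*7/2 = 28 - 21 = 7.
       U_Y = n1*n2 - U_X = 30 - 7 = 23.
Step 4: No ties, so the exact null distribution of U (based on enumerating the C(11,6) = 462 equally likely rank assignments) gives the two-sided p-value.
Step 5: p-value = 0.177489; compare to alpha = 0.05. fail to reject H0.

U_X = 7, p = 0.177489, fail to reject H0 at alpha = 0.05.


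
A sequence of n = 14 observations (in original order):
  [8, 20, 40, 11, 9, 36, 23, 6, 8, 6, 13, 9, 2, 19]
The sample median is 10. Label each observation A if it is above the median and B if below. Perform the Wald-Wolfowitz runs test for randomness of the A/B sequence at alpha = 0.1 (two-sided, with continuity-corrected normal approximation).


Step 1: Compute median = 10; label A = above, B = below.
Labels in order: BAAABAABBBABBA  (n_A = 7, n_B = 7)
Step 2: Count runs R = 8.
Step 3: Under H0 (random ordering), E[R] = 2*n_A*n_B/(n_A+n_B) + 1 = 2*7*7/14 + 1 = 8.0000.
        Var[R] = 2*n_A*n_B*(2*n_A*n_B - n_A - n_B) / ((n_A+n_B)^2 * (n_A+n_B-1)) = 8232/2548 = 3.2308.
        SD[R] = 1.7974.
Step 4: R = E[R], so z = 0 with no continuity correction.
Step 5: Two-sided p-value via normal approximation = 2*(1 - Phi(|z|)) = 1.000000.
Step 6: alpha = 0.1. fail to reject H0.

R = 8, z = 0.0000, p = 1.000000, fail to reject H0.


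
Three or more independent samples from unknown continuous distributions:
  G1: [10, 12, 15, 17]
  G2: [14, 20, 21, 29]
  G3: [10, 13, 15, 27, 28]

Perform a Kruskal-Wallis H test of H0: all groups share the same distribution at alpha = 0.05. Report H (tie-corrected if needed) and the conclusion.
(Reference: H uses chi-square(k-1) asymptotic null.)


Step 1: Combine all N = 13 observations and assign midranks.
sorted (value, group, rank): (10,G1,1.5), (10,G3,1.5), (12,G1,3), (13,G3,4), (14,G2,5), (15,G1,6.5), (15,G3,6.5), (17,G1,8), (20,G2,9), (21,G2,10), (27,G3,11), (28,G3,12), (29,G2,13)
Step 2: Sum ranks within each group.
R_1 = 19 (n_1 = 4)
R_2 = 37 (n_2 = 4)
R_3 = 35 (n_3 = 5)
Step 3: H = 12/(N(N+1)) * sum(R_i^2/n_i) - 3(N+1)
     = 12/(13*14) * (19^2/4 + 37^2/4 + 35^2/5) - 3*14
     = 0.065934 * 677.5 - 42
     = 2.670330.
Step 4: Ties present; correction factor C = 1 - 12/(13^3 - 13) = 0.994505. Corrected H = 2.670330 / 0.994505 = 2.685083.
Step 5: Under H0, H ~ chi^2(2); p-value = 0.261181.
Step 6: alpha = 0.05. fail to reject H0.

H = 2.6851, df = 2, p = 0.261181, fail to reject H0.


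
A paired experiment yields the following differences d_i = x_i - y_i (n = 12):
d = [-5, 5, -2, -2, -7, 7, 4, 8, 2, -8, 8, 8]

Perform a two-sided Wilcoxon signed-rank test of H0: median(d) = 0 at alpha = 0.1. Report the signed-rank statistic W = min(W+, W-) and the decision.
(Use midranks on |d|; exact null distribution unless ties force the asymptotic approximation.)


Step 1: Drop any zero differences (none here) and take |d_i|.
|d| = [5, 5, 2, 2, 7, 7, 4, 8, 2, 8, 8, 8]
Step 2: Midrank |d_i| (ties get averaged ranks).
ranks: |5|->5.5, |5|->5.5, |2|->2, |2|->2, |7|->7.5, |7|->7.5, |4|->4, |8|->10.5, |2|->2, |8|->10.5, |8|->10.5, |8|->10.5
Step 3: Attach original signs; sum ranks with positive sign and with negative sign.
W+ = 5.5 + 7.5 + 4 + 10.5 + 2 + 10.5 + 10.5 = 50.5
W- = 5.5 + 2 + 2 + 7.5 + 10.5 = 27.5
(Check: W+ + W- = 78 should equal n(n+1)/2 = 78.)
Step 4: Test statistic W = min(W+, W-) = 27.5.
Step 5: Ties in |d|, so use the tie-corrected normal approximation.
        E[W] = n(n+1)/4 = 12*13/4 = 39.
        Tie groups: |d|=2 (t=3), |d|=5 (t=2), |d|=7 (t=2), |d|=8 (t=4); sum(t^3 - t) = 96.
        Var[W] = n(n+1)(2n+1)/24 - sum(t^3-t)/48 = 3900/24 - 96/48 = 160.5.
        z = (W - E[W]) / sqrt(Var[W]) = (27.5 - 39) / 12.6689 = -0.9077.
        Two-sided p = 2*Phi(z) = 0.364017.
Step 6: alpha = 0.1. fail to reject H0.

W+ = 50.5, W- = 27.5, W = min = 27.5, p = 0.364017, fail to reject H0.


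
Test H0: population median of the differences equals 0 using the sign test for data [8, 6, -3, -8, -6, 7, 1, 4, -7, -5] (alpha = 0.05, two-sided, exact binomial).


Step 1: Discard zero differences. Original n = 10; n_eff = number of nonzero differences = 10.
Nonzero differences (with sign): +8, +6, -3, -8, -6, +7, +1, +4, -7, -5
Step 2: Count signs: positive = 5, negative = 5.
Step 3: Under H0: P(positive) = 0.5, so the number of positives S ~ Bin(10, 0.5).
Step 4: Two-sided exact p-value = sum of Bin(10,0.5) probabilities at or below the observed probability = 1.000000.
Step 5: alpha = 0.05. fail to reject H0.

n_eff = 10, pos = 5, neg = 5, p = 1.000000, fail to reject H0.


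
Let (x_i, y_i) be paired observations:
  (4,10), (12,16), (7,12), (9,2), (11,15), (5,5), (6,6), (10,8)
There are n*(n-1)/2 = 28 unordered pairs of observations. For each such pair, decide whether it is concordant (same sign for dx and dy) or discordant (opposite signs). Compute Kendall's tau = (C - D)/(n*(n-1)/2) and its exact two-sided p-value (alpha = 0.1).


Step 1: Enumerate the 28 unordered pairs (i,j) with i<j and classify each by sign(x_j-x_i) * sign(y_j-y_i).
  (1,2):dx=+8,dy=+6->C; (1,3):dx=+3,dy=+2->C; (1,4):dx=+5,dy=-8->D; (1,5):dx=+7,dy=+5->C
  (1,6):dx=+1,dy=-5->D; (1,7):dx=+2,dy=-4->D; (1,8):dx=+6,dy=-2->D; (2,3):dx=-5,dy=-4->C
  (2,4):dx=-3,dy=-14->C; (2,5):dx=-1,dy=-1->C; (2,6):dx=-7,dy=-11->C; (2,7):dx=-6,dy=-10->C
  (2,8):dx=-2,dy=-8->C; (3,4):dx=+2,dy=-10->D; (3,5):dx=+4,dy=+3->C; (3,6):dx=-2,dy=-7->C
  (3,7):dx=-1,dy=-6->C; (3,8):dx=+3,dy=-4->D; (4,5):dx=+2,dy=+13->C; (4,6):dx=-4,dy=+3->D
  (4,7):dx=-3,dy=+4->D; (4,8):dx=+1,dy=+6->C; (5,6):dx=-6,dy=-10->C; (5,7):dx=-5,dy=-9->C
  (5,8):dx=-1,dy=-7->C; (6,7):dx=+1,dy=+1->C; (6,8):dx=+5,dy=+3->C; (7,8):dx=+4,dy=+2->C
Step 2: C = 20, D = 8, total pairs = 28.
Step 3: tau = (C - D)/(n(n-1)/2) = (20 - 8)/28 = 0.428571.
Step 4: Exact two-sided p-value (enumerate n! = 40320 permutations of y under H0): p = 0.178869.
Step 5: alpha = 0.1. fail to reject H0.

tau_b = 0.4286 (C=20, D=8), p = 0.178869, fail to reject H0.


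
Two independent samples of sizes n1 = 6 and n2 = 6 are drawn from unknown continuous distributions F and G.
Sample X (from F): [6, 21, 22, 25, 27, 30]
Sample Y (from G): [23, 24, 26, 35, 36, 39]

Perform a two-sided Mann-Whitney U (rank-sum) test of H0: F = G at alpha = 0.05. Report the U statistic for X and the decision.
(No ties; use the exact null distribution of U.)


Step 1: Combine and sort all 12 observations; assign midranks.
sorted (value, group): (6,X), (21,X), (22,X), (23,Y), (24,Y), (25,X), (26,Y), (27,X), (30,X), (35,Y), (36,Y), (39,Y)
ranks: 6->1, 21->2, 22->3, 23->4, 24->5, 25->6, 26->7, 27->8, 30->9, 35->10, 36->11, 39->12
Step 2: Rank sum for X: R1 = 1 + 2 + 3 + 6 + 8 + 9 = 29.
Step 3: U_X = R1 - n1(n1+1)/2 = 29 - 6*7/2 = 29 - 21 = 8.
       U_Y = n1*n2 - U_X = 36 - 8 = 28.
Step 4: No ties, so the exact null distribution of U (based on enumerating the C(12,6) = 924 equally likely rank assignments) gives the two-sided p-value.
Step 5: p-value = 0.132035; compare to alpha = 0.05. fail to reject H0.

U_X = 8, p = 0.132035, fail to reject H0 at alpha = 0.05.


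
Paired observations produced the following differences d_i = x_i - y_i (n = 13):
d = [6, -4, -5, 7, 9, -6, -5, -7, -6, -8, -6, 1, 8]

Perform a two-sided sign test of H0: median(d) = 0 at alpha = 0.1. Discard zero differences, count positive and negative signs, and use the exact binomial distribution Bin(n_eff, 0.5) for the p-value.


Step 1: Discard zero differences. Original n = 13; n_eff = number of nonzero differences = 13.
Nonzero differences (with sign): +6, -4, -5, +7, +9, -6, -5, -7, -6, -8, -6, +1, +8
Step 2: Count signs: positive = 5, negative = 8.
Step 3: Under H0: P(positive) = 0.5, so the number of positives S ~ Bin(13, 0.5).
Step 4: Two-sided exact p-value = sum of Bin(13,0.5) probabilities at or below the observed probability = 0.581055.
Step 5: alpha = 0.1. fail to reject H0.

n_eff = 13, pos = 5, neg = 8, p = 0.581055, fail to reject H0.


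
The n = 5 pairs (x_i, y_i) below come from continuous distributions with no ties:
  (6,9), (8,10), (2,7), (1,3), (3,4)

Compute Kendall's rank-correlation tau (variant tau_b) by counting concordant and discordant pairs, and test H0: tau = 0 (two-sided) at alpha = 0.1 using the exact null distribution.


Step 1: Enumerate the 10 unordered pairs (i,j) with i<j and classify each by sign(x_j-x_i) * sign(y_j-y_i).
  (1,2):dx=+2,dy=+1->C; (1,3):dx=-4,dy=-2->C; (1,4):dx=-5,dy=-6->C; (1,5):dx=-3,dy=-5->C
  (2,3):dx=-6,dy=-3->C; (2,4):dx=-7,dy=-7->C; (2,5):dx=-5,dy=-6->C; (3,4):dx=-1,dy=-4->C
  (3,5):dx=+1,dy=-3->D; (4,5):dx=+2,dy=+1->C
Step 2: C = 9, D = 1, total pairs = 10.
Step 3: tau = (C - D)/(n(n-1)/2) = (9 - 1)/10 = 0.800000.
Step 4: Exact two-sided p-value (enumerate n! = 120 permutations of y under H0): p = 0.083333.
Step 5: alpha = 0.1. reject H0.

tau_b = 0.8000 (C=9, D=1), p = 0.083333, reject H0.


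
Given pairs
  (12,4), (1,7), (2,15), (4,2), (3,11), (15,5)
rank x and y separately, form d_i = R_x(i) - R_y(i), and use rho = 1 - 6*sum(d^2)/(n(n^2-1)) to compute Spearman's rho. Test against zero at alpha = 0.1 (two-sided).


Step 1: Rank x and y separately (midranks; no ties here).
rank(x): 12->5, 1->1, 2->2, 4->4, 3->3, 15->6
rank(y): 4->2, 7->4, 15->6, 2->1, 11->5, 5->3
Step 2: d_i = R_x(i) - R_y(i); compute d_i^2.
  (5-2)^2=9, (1-4)^2=9, (2-6)^2=16, (4-1)^2=9, (3-5)^2=4, (6-3)^2=9
sum(d^2) = 56.
Step 3: rho = 1 - 6*56 / (6*(6^2 - 1)) = 1 - 336/210 = -0.600000.
Step 4: Under H0, t = rho * sqrt((n-2)/(1-rho^2)) = -1.5000 ~ t(4).
Step 5: Two-sided p-value from the t-distribution with 4 df = 0.208000.
Step 6: alpha = 0.1. fail to reject H0.

rho = -0.6000, p = 0.208000, fail to reject H0 at alpha = 0.1.


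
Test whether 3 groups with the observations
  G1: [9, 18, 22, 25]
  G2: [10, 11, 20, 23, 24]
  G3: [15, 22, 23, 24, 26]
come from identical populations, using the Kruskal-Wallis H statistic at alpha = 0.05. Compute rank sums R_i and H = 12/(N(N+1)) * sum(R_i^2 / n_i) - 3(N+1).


Step 1: Combine all N = 14 observations and assign midranks.
sorted (value, group, rank): (9,G1,1), (10,G2,2), (11,G2,3), (15,G3,4), (18,G1,5), (20,G2,6), (22,G1,7.5), (22,G3,7.5), (23,G2,9.5), (23,G3,9.5), (24,G2,11.5), (24,G3,11.5), (25,G1,13), (26,G3,14)
Step 2: Sum ranks within each group.
R_1 = 26.5 (n_1 = 4)
R_2 = 32 (n_2 = 5)
R_3 = 46.5 (n_3 = 5)
Step 3: H = 12/(N(N+1)) * sum(R_i^2/n_i) - 3(N+1)
     = 12/(14*15) * (26.5^2/4 + 32^2/5 + 46.5^2/5) - 3*15
     = 0.057143 * 812.812 - 45
     = 1.446429.
Step 4: Ties present; correction factor C = 1 - 18/(14^3 - 14) = 0.993407. Corrected H = 1.446429 / 0.993407 = 1.456029.
Step 5: Under H0, H ~ chi^2(2); p-value = 0.482867.
Step 6: alpha = 0.05. fail to reject H0.

H = 1.4560, df = 2, p = 0.482867, fail to reject H0.


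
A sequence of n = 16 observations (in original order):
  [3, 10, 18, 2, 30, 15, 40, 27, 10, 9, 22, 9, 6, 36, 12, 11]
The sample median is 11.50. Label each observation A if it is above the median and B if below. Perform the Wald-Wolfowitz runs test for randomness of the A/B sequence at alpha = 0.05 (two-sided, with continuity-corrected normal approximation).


Step 1: Compute median = 11.50; label A = above, B = below.
Labels in order: BBABAAAABBABBAAB  (n_A = 8, n_B = 8)
Step 2: Count runs R = 9.
Step 3: Under H0 (random ordering), E[R] = 2*n_A*n_B/(n_A+n_B) + 1 = 2*8*8/16 + 1 = 9.0000.
        Var[R] = 2*n_A*n_B*(2*n_A*n_B - n_A - n_B) / ((n_A+n_B)^2 * (n_A+n_B-1)) = 14336/3840 = 3.7333.
        SD[R] = 1.9322.
Step 4: R = E[R], so z = 0 with no continuity correction.
Step 5: Two-sided p-value via normal approximation = 2*(1 - Phi(|z|)) = 1.000000.
Step 6: alpha = 0.05. fail to reject H0.

R = 9, z = 0.0000, p = 1.000000, fail to reject H0.


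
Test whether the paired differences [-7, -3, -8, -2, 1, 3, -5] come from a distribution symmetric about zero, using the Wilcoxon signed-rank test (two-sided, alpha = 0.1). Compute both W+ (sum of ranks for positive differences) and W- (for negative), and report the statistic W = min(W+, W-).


Step 1: Drop any zero differences (none here) and take |d_i|.
|d| = [7, 3, 8, 2, 1, 3, 5]
Step 2: Midrank |d_i| (ties get averaged ranks).
ranks: |7|->6, |3|->3.5, |8|->7, |2|->2, |1|->1, |3|->3.5, |5|->5
Step 3: Attach original signs; sum ranks with positive sign and with negative sign.
W+ = 1 + 3.5 = 4.5
W- = 6 + 3.5 + 7 + 2 + 5 = 23.5
(Check: W+ + W- = 28 should equal n(n+1)/2 = 28.)
Step 4: Test statistic W = min(W+, W-) = 4.5.
Step 5: Ties in |d|, so use the tie-corrected normal approximation.
        E[W] = n(n+1)/4 = 7*8/4 = 14.
        Tie groups: |d|=3 (t=2); sum(t^3 - t) = 6.
        Var[W] = n(n+1)(2n+1)/24 - sum(t^3-t)/48 = 840/24 - 6/48 = 34.875.
        z = (W - E[W]) / sqrt(Var[W]) = (4.5 - 14) / 5.9055 = -1.6087.
        Two-sided p = 2*Phi(z) = 0.107689.
Step 6: alpha = 0.1. fail to reject H0.

W+ = 4.5, W- = 23.5, W = min = 4.5, p = 0.107689, fail to reject H0.


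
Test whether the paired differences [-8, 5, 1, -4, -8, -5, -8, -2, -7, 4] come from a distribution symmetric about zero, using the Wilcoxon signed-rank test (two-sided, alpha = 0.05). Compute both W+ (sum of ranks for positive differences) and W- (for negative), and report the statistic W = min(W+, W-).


Step 1: Drop any zero differences (none here) and take |d_i|.
|d| = [8, 5, 1, 4, 8, 5, 8, 2, 7, 4]
Step 2: Midrank |d_i| (ties get averaged ranks).
ranks: |8|->9, |5|->5.5, |1|->1, |4|->3.5, |8|->9, |5|->5.5, |8|->9, |2|->2, |7|->7, |4|->3.5
Step 3: Attach original signs; sum ranks with positive sign and with negative sign.
W+ = 5.5 + 1 + 3.5 = 10
W- = 9 + 3.5 + 9 + 5.5 + 9 + 2 + 7 = 45
(Check: W+ + W- = 55 should equal n(n+1)/2 = 55.)
Step 4: Test statistic W = min(W+, W-) = 10.
Step 5: Ties in |d|, so use the tie-corrected normal approximation.
        E[W] = n(n+1)/4 = 10*11/4 = 27.5.
        Tie groups: |d|=4 (t=2), |d|=5 (t=2), |d|=8 (t=3); sum(t^3 - t) = 36.
        Var[W] = n(n+1)(2n+1)/24 - sum(t^3-t)/48 = 2310/24 - 36/48 = 95.5.
        z = (W - E[W]) / sqrt(Var[W]) = (10 - 27.5) / 9.7724 = -1.7908.
        Two-sided p = 2*Phi(z) = 0.073332.
Step 6: alpha = 0.05. fail to reject H0.

W+ = 10, W- = 45, W = min = 10, p = 0.073332, fail to reject H0.


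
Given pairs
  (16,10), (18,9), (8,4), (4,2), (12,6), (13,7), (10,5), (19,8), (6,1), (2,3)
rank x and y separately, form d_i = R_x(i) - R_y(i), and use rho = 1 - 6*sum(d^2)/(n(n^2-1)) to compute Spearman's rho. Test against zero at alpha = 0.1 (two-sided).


Step 1: Rank x and y separately (midranks; no ties here).
rank(x): 16->8, 18->9, 8->4, 4->2, 12->6, 13->7, 10->5, 19->10, 6->3, 2->1
rank(y): 10->10, 9->9, 4->4, 2->2, 6->6, 7->7, 5->5, 8->8, 1->1, 3->3
Step 2: d_i = R_x(i) - R_y(i); compute d_i^2.
  (8-10)^2=4, (9-9)^2=0, (4-4)^2=0, (2-2)^2=0, (6-6)^2=0, (7-7)^2=0, (5-5)^2=0, (10-8)^2=4, (3-1)^2=4, (1-3)^2=4
sum(d^2) = 16.
Step 3: rho = 1 - 6*16 / (10*(10^2 - 1)) = 1 - 96/990 = 0.903030.
Step 4: Under H0, t = rho * sqrt((n-2)/(1-rho^2)) = 5.9457 ~ t(8).
Step 5: Two-sided p-value from the t-distribution with 8 df = 0.000344.
Step 6: alpha = 0.1. reject H0.

rho = 0.9030, p = 0.000344, reject H0 at alpha = 0.1.


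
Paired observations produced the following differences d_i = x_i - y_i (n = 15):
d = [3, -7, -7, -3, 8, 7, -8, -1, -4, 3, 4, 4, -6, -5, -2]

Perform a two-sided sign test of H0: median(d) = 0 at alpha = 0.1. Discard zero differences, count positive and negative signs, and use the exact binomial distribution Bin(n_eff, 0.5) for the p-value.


Step 1: Discard zero differences. Original n = 15; n_eff = number of nonzero differences = 15.
Nonzero differences (with sign): +3, -7, -7, -3, +8, +7, -8, -1, -4, +3, +4, +4, -6, -5, -2
Step 2: Count signs: positive = 6, negative = 9.
Step 3: Under H0: P(positive) = 0.5, so the number of positives S ~ Bin(15, 0.5).
Step 4: Two-sided exact p-value = sum of Bin(15,0.5) probabilities at or below the observed probability = 0.607239.
Step 5: alpha = 0.1. fail to reject H0.

n_eff = 15, pos = 6, neg = 9, p = 0.607239, fail to reject H0.


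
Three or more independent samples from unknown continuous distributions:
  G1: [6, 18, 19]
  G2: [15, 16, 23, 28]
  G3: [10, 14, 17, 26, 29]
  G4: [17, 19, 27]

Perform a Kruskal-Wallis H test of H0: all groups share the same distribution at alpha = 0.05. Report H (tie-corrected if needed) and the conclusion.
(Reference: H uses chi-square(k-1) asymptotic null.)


Step 1: Combine all N = 15 observations and assign midranks.
sorted (value, group, rank): (6,G1,1), (10,G3,2), (14,G3,3), (15,G2,4), (16,G2,5), (17,G3,6.5), (17,G4,6.5), (18,G1,8), (19,G1,9.5), (19,G4,9.5), (23,G2,11), (26,G3,12), (27,G4,13), (28,G2,14), (29,G3,15)
Step 2: Sum ranks within each group.
R_1 = 18.5 (n_1 = 3)
R_2 = 34 (n_2 = 4)
R_3 = 38.5 (n_3 = 5)
R_4 = 29 (n_4 = 3)
Step 3: H = 12/(N(N+1)) * sum(R_i^2/n_i) - 3(N+1)
     = 12/(15*16) * (18.5^2/3 + 34^2/4 + 38.5^2/5 + 29^2/3) - 3*16
     = 0.050000 * 979.867 - 48
     = 0.993333.
Step 4: Ties present; correction factor C = 1 - 12/(15^3 - 15) = 0.996429. Corrected H = 0.993333 / 0.996429 = 0.996894.
Step 5: Under H0, H ~ chi^2(3); p-value = 0.802004.
Step 6: alpha = 0.05. fail to reject H0.

H = 0.9969, df = 3, p = 0.802004, fail to reject H0.


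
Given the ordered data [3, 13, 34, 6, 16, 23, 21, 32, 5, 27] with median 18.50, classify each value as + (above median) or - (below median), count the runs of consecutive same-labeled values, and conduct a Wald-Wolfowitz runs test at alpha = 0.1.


Step 1: Compute median = 18.50; label A = above, B = below.
Labels in order: BBABBAAABA  (n_A = 5, n_B = 5)
Step 2: Count runs R = 6.
Step 3: Under H0 (random ordering), E[R] = 2*n_A*n_B/(n_A+n_B) + 1 = 2*5*5/10 + 1 = 6.0000.
        Var[R] = 2*n_A*n_B*(2*n_A*n_B - n_A - n_B) / ((n_A+n_B)^2 * (n_A+n_B-1)) = 2000/900 = 2.2222.
        SD[R] = 1.4907.
Step 4: R = E[R], so z = 0 with no continuity correction.
Step 5: Two-sided p-value via normal approximation = 2*(1 - Phi(|z|)) = 1.000000.
Step 6: alpha = 0.1. fail to reject H0.

R = 6, z = 0.0000, p = 1.000000, fail to reject H0.


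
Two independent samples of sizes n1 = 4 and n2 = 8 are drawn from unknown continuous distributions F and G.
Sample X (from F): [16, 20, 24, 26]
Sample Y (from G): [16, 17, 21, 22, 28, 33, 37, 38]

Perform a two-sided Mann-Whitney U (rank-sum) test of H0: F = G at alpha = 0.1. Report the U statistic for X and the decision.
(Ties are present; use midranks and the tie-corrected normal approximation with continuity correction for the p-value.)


Step 1: Combine and sort all 12 observations; assign midranks.
sorted (value, group): (16,X), (16,Y), (17,Y), (20,X), (21,Y), (22,Y), (24,X), (26,X), (28,Y), (33,Y), (37,Y), (38,Y)
ranks: 16->1.5, 16->1.5, 17->3, 20->4, 21->5, 22->6, 24->7, 26->8, 28->9, 33->10, 37->11, 38->12
Step 2: Rank sum for X: R1 = 1.5 + 4 + 7 + 8 = 20.5.
Step 3: U_X = R1 - n1(n1+1)/2 = 20.5 - 4*5/2 = 20.5 - 10 = 10.5.
       U_Y = n1*n2 - U_X = 32 - 10.5 = 21.5.
Step 4: Ties are present, so use the tie-corrected normal approximation (with continuity correction) for the p-value.
Step 5: p-value = 0.394938; compare to alpha = 0.1. fail to reject H0.

U_X = 10.5, p = 0.394938, fail to reject H0 at alpha = 0.1.


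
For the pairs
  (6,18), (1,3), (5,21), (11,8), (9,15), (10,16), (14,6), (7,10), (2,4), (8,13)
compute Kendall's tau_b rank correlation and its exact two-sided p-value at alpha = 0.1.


Step 1: Enumerate the 45 unordered pairs (i,j) with i<j and classify each by sign(x_j-x_i) * sign(y_j-y_i).
  (1,2):dx=-5,dy=-15->C; (1,3):dx=-1,dy=+3->D; (1,4):dx=+5,dy=-10->D; (1,5):dx=+3,dy=-3->D
  (1,6):dx=+4,dy=-2->D; (1,7):dx=+8,dy=-12->D; (1,8):dx=+1,dy=-8->D; (1,9):dx=-4,dy=-14->C
  (1,10):dx=+2,dy=-5->D; (2,3):dx=+4,dy=+18->C; (2,4):dx=+10,dy=+5->C; (2,5):dx=+8,dy=+12->C
  (2,6):dx=+9,dy=+13->C; (2,7):dx=+13,dy=+3->C; (2,8):dx=+6,dy=+7->C; (2,9):dx=+1,dy=+1->C
  (2,10):dx=+7,dy=+10->C; (3,4):dx=+6,dy=-13->D; (3,5):dx=+4,dy=-6->D; (3,6):dx=+5,dy=-5->D
  (3,7):dx=+9,dy=-15->D; (3,8):dx=+2,dy=-11->D; (3,9):dx=-3,dy=-17->C; (3,10):dx=+3,dy=-8->D
  (4,5):dx=-2,dy=+7->D; (4,6):dx=-1,dy=+8->D; (4,7):dx=+3,dy=-2->D; (4,8):dx=-4,dy=+2->D
  (4,9):dx=-9,dy=-4->C; (4,10):dx=-3,dy=+5->D; (5,6):dx=+1,dy=+1->C; (5,7):dx=+5,dy=-9->D
  (5,8):dx=-2,dy=-5->C; (5,9):dx=-7,dy=-11->C; (5,10):dx=-1,dy=-2->C; (6,7):dx=+4,dy=-10->D
  (6,8):dx=-3,dy=-6->C; (6,9):dx=-8,dy=-12->C; (6,10):dx=-2,dy=-3->C; (7,8):dx=-7,dy=+4->D
  (7,9):dx=-12,dy=-2->C; (7,10):dx=-6,dy=+7->D; (8,9):dx=-5,dy=-6->C; (8,10):dx=+1,dy=+3->C
  (9,10):dx=+6,dy=+9->C
Step 2: C = 23, D = 22, total pairs = 45.
Step 3: tau = (C - D)/(n(n-1)/2) = (23 - 22)/45 = 0.022222.
Step 4: Exact two-sided p-value (enumerate n! = 3628800 permutations of y under H0): p = 1.000000.
Step 5: alpha = 0.1. fail to reject H0.

tau_b = 0.0222 (C=23, D=22), p = 1.000000, fail to reject H0.


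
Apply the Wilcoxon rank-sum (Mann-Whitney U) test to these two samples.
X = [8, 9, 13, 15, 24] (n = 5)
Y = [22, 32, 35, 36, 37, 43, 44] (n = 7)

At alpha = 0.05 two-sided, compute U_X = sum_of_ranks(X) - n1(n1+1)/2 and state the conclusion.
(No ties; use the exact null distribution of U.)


Step 1: Combine and sort all 12 observations; assign midranks.
sorted (value, group): (8,X), (9,X), (13,X), (15,X), (22,Y), (24,X), (32,Y), (35,Y), (36,Y), (37,Y), (43,Y), (44,Y)
ranks: 8->1, 9->2, 13->3, 15->4, 22->5, 24->6, 32->7, 35->8, 36->9, 37->10, 43->11, 44->12
Step 2: Rank sum for X: R1 = 1 + 2 + 3 + 4 + 6 = 16.
Step 3: U_X = R1 - n1(n1+1)/2 = 16 - 5*6/2 = 16 - 15 = 1.
       U_Y = n1*n2 - U_X = 35 - 1 = 34.
Step 4: No ties, so the exact null distribution of U (based on enumerating the C(12,5) = 792 equally likely rank assignments) gives the two-sided p-value.
Step 5: p-value = 0.005051; compare to alpha = 0.05. reject H0.

U_X = 1, p = 0.005051, reject H0 at alpha = 0.05.


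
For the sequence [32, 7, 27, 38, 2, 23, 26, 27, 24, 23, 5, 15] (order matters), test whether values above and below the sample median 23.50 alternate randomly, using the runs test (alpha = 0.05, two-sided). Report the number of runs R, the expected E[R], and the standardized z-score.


Step 1: Compute median = 23.50; label A = above, B = below.
Labels in order: ABAABBAAABBB  (n_A = 6, n_B = 6)
Step 2: Count runs R = 6.
Step 3: Under H0 (random ordering), E[R] = 2*n_A*n_B/(n_A+n_B) + 1 = 2*6*6/12 + 1 = 7.0000.
        Var[R] = 2*n_A*n_B*(2*n_A*n_B - n_A - n_B) / ((n_A+n_B)^2 * (n_A+n_B-1)) = 4320/1584 = 2.7273.
        SD[R] = 1.6514.
Step 4: Continuity-corrected z = (R + 0.5 - E[R]) / SD[R] = (6 + 0.5 - 7.0000) / 1.6514 = -0.3028.
Step 5: Two-sided p-value via normal approximation = 2*(1 - Phi(|z|)) = 0.762069.
Step 6: alpha = 0.05. fail to reject H0.

R = 6, z = -0.3028, p = 0.762069, fail to reject H0.


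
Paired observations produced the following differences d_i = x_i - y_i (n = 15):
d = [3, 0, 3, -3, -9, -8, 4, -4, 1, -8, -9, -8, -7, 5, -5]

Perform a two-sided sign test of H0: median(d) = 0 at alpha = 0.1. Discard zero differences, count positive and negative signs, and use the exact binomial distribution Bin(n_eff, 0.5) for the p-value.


Step 1: Discard zero differences. Original n = 15; n_eff = number of nonzero differences = 14.
Nonzero differences (with sign): +3, +3, -3, -9, -8, +4, -4, +1, -8, -9, -8, -7, +5, -5
Step 2: Count signs: positive = 5, negative = 9.
Step 3: Under H0: P(positive) = 0.5, so the number of positives S ~ Bin(14, 0.5).
Step 4: Two-sided exact p-value = sum of Bin(14,0.5) probabilities at or below the observed probability = 0.423950.
Step 5: alpha = 0.1. fail to reject H0.

n_eff = 14, pos = 5, neg = 9, p = 0.423950, fail to reject H0.


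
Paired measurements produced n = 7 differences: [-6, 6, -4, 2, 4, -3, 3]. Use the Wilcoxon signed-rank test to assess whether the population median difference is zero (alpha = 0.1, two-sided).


Step 1: Drop any zero differences (none here) and take |d_i|.
|d| = [6, 6, 4, 2, 4, 3, 3]
Step 2: Midrank |d_i| (ties get averaged ranks).
ranks: |6|->6.5, |6|->6.5, |4|->4.5, |2|->1, |4|->4.5, |3|->2.5, |3|->2.5
Step 3: Attach original signs; sum ranks with positive sign and with negative sign.
W+ = 6.5 + 1 + 4.5 + 2.5 = 14.5
W- = 6.5 + 4.5 + 2.5 = 13.5
(Check: W+ + W- = 28 should equal n(n+1)/2 = 28.)
Step 4: Test statistic W = min(W+, W-) = 13.5.
Step 5: Ties in |d|, so use the tie-corrected normal approximation.
        E[W] = n(n+1)/4 = 7*8/4 = 14.
        Tie groups: |d|=3 (t=2), |d|=4 (t=2), |d|=6 (t=2); sum(t^3 - t) = 18.
        Var[W] = n(n+1)(2n+1)/24 - sum(t^3-t)/48 = 840/24 - 18/48 = 34.625.
        z = (W - E[W]) / sqrt(Var[W]) = (13.5 - 14) / 5.8843 = -0.0850.
        Two-sided p = 2*Phi(z) = 0.932284.
Step 6: alpha = 0.1. fail to reject H0.

W+ = 14.5, W- = 13.5, W = min = 13.5, p = 0.932284, fail to reject H0.
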